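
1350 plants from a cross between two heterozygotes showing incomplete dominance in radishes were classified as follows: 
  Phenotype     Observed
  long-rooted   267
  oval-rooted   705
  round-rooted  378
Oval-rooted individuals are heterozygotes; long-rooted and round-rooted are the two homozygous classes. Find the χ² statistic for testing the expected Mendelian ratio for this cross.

With incomplete dominance, a heterozygote × heterozygote cross gives a 1:2:1 phenotypic ratio.
Total ratio parts = 4. Expected numbers out of 1350:
  long-rooted: 1350 × 1/4 = 337.5
  oval-rooted: 1350 × 2/4 = 675
  round-rooted: 1350 × 1/4 = 337.5
χ² = Σ (O − E)² / E
  long-rooted: (267 − 337.5)² / 337.5 = 14.7267
  oval-rooted: (705 − 675)² / 675 = 1.3333
  round-rooted: (378 − 337.5)² / 337.5 = 4.8600
χ² = 14.7267 + 1.3333 + 4.8600 = 20.920

20.920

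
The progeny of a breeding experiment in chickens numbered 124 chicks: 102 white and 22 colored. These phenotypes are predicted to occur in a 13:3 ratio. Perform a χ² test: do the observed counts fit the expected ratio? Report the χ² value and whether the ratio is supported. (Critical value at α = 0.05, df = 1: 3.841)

0.083; consistent

The 13:3 ratio has 16 parts, so with N = 124 the expected counts are:
  white: 124 × 13/16 = 100.75
  colored: 124 × 3/16 = 23.25
χ² = Σ (O − E)² / E
  white: (102 − 100.75)² / 100.75 = 0.0155
  colored: (22 − 23.25)² / 23.25 = 0.0672
χ² = 0.0155 + 0.0672 = 0.0827 ≈ 0.083
Degrees of freedom = 2 − 1 = 1; critical value at α = 0.05 is 3.841.
Since 0.083 < 3.841, we fail to reject the null hypothesis — the data are consistent with the 13:3 ratio.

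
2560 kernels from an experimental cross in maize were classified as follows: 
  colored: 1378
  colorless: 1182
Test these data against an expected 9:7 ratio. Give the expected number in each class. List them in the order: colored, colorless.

Total ratio parts = 16. Expected numbers out of 2560:
  colored: 2560 × 9/16 = 1440
  colorless: 2560 × 7/16 = 1120

1440, 1120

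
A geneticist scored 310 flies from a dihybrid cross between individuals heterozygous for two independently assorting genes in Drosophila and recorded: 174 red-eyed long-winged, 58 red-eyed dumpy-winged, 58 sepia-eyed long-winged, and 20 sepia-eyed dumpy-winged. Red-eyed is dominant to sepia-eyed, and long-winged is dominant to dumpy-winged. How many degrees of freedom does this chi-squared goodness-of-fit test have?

3

A dihybrid F₂ with independent assortment and complete dominance at both loci gives a 9:3:3:1 phenotypic ratio.
A goodness-of-fit test with 4 phenotype classes has df = 4 − 1 = 3.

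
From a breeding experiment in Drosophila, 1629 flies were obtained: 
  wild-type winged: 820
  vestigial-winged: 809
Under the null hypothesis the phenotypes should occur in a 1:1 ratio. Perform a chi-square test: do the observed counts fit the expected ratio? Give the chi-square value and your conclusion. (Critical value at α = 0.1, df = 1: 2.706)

0.074; consistent

Under the 1:1 hypothesis (Σ ratio = 2, N = 1629):
  wild-type winged: 1629 × 1/2 = 814.5
  vestigial-winged: 1629 × 1/2 = 814.5
χ² = Σ (O − E)² / E
  wild-type winged: (820 − 814.5)² / 814.5 = 0.0371
  vestigial-winged: (809 − 814.5)² / 814.5 = 0.0371
χ² = 0.0371 + 0.0371 = 0.0742 ≈ 0.074
Degrees of freedom = 2 − 1 = 1; critical value at α = 0.1 is 2.706.
Since 0.074 < 2.706, we fail to reject the null hypothesis — the data are consistent with the 1:1 ratio.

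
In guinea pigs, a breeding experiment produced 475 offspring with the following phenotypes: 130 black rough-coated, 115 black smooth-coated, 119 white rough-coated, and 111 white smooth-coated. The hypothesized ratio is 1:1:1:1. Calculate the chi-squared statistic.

Total ratio parts = 4. Expected numbers out of 475:
  black rough-coated: 475 × 1/4 = 118.75
  black smooth-coated: 475 × 1/4 = 118.75
  white rough-coated: 475 × 1/4 = 118.75
  white smooth-coated: 475 × 1/4 = 118.75
χ² = Σ (O − E)² / E
  black rough-coated: (130 − 118.75)² / 118.75 = 1.0658
  black smooth-coated: (115 − 118.75)² / 118.75 = 0.1184
  white rough-coated: (119 − 118.75)² / 118.75 = 0.0005
  white smooth-coated: (111 − 118.75)² / 118.75 = 0.5058
χ² = 1.0658 + 0.1184 + 0.0005 + 0.5058 = 1.6905 ≈ 1.691

1.691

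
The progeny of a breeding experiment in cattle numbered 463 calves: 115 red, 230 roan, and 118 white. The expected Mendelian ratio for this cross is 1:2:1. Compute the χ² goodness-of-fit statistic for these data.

Under the 1:2:1 hypothesis (Σ ratio = 4, N = 463):
  red: 463 × 1/4 = 115.75
  roan: 463 × 2/4 = 231.5
  white: 463 × 1/4 = 115.75
χ² = Σ (O − E)² / E
  red: (115 − 115.75)² / 115.75 = 0.0049
  roan: (230 − 231.5)² / 231.5 = 0.0097
  white: (118 − 115.75)² / 115.75 = 0.0437
χ² = 0.0049 + 0.0097 + 0.0437 = 0.0583 ≈ 0.058

0.058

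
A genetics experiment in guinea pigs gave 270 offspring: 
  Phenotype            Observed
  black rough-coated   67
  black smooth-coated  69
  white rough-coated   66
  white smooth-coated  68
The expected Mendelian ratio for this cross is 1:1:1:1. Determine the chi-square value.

Expected counts for N = 270 under a 1:1:1:1 ratio (total parts = 4):
  black rough-coated: 270 × 1/4 = 67.5
  black smooth-coated: 270 × 1/4 = 67.5
  white rough-coated: 270 × 1/4 = 67.5
  white smooth-coated: 270 × 1/4 = 67.5
χ² = Σ (O − E)² / E
  black rough-coated: (67 − 67.5)² / 67.5 = 0.0037
  black smooth-coated: (69 − 67.5)² / 67.5 = 0.0333
  white rough-coated: (66 − 67.5)² / 67.5 = 0.0333
  white smooth-coated: (68 − 67.5)² / 67.5 = 0.0037
χ² = 0.0037 + 0.0333 + 0.0333 + 0.0037 = 0.074

0.074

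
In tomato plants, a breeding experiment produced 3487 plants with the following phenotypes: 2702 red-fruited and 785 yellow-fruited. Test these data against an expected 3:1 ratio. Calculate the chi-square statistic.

Total ratio parts = 4. Expected numbers out of 3487:
  red-fruited: 3487 × 3/4 = 2615.25
  yellow-fruited: 3487 × 1/4 = 871.75
χ² = Σ (O − E)² / E
  red-fruited: (2702 − 2615.25)² / 2615.25 = 2.8776
  yellow-fruited: (785 − 871.75)² / 871.75 = 8.6327
χ² = 2.8776 + 8.6327 = 11.5103 ≈ 11.510

11.510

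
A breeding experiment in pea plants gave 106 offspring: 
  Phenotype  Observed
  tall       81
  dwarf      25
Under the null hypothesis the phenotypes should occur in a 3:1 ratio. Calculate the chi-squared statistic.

Expected counts for N = 106 under a 3:1 ratio (total parts = 4):
  tall: 106 × 3/4 = 79.5
  dwarf: 106 × 1/4 = 26.5
χ² = Σ (O − E)² / E
  tall: (81 − 79.5)² / 79.5 = 0.0283
  dwarf: (25 − 26.5)² / 26.5 = 0.0849
χ² = 0.0283 + 0.0849 = 0.1132 ≈ 0.113

0.113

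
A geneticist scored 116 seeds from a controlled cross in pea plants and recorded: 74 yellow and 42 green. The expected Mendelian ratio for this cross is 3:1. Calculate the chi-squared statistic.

The 3:1 ratio has 4 parts, so with N = 116 the expected counts are:
  yellow: 116 × 3/4 = 87
  green: 116 × 1/4 = 29
χ² = Σ (O − E)² / E
  yellow: (74 − 87)² / 87 = 1.9425
  green: (42 − 29)² / 29 = 5.8276
χ² = 1.9425 + 5.8276 = 7.7701 ≈ 7.770

7.770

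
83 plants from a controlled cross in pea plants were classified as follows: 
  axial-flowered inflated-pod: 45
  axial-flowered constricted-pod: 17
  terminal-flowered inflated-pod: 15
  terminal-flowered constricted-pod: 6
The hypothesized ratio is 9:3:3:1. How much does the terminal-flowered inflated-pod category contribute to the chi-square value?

Under the 9:3:3:1 hypothesis (Σ ratio = 16, N = 83):
  axial-flowered inflated-pod: 83 × 9/16 = 46.6875
  axial-flowered constricted-pod: 83 × 3/16 = 15.5625
  terminal-flowered inflated-pod: 83 × 3/16 = 15.5625
  terminal-flowered constricted-pod: 83 × 1/16 = 5.1875
Contribution of terminal-flowered inflated-pod: (15 − 15.5625)² / 15.5625 = 0.0203

0.020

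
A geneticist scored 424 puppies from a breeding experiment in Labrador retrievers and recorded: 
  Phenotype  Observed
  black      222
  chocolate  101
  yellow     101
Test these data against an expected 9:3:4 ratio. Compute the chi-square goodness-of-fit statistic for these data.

Under the 9:3:4 hypothesis (Σ ratio = 16, N = 424):
  black: 424 × 9/16 = 238.5
  chocolate: 424 × 3/16 = 79.5
  yellow: 424 × 4/16 = 106
χ² = Σ (O − E)² / E
  black: (222 − 238.5)² / 238.5 = 1.1415
  chocolate: (101 − 79.5)² / 79.5 = 5.8145
  yellow: (101 − 106)² / 106 = 0.2358
χ² = 1.1415 + 5.8145 + 0.2358 = 7.1918 ≈ 7.192

7.192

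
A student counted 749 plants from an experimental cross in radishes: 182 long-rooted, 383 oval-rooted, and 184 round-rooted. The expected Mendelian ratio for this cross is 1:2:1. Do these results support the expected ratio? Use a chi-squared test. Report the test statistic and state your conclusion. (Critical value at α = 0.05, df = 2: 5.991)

0.397; consistent

The 1:2:1 ratio has 4 parts, so with N = 749 the expected counts are:
  long-rooted: 749 × 1/4 = 187.25
  oval-rooted: 749 × 2/4 = 374.5
  round-rooted: 749 × 1/4 = 187.25
χ² = Σ (O − E)² / E
  long-rooted: (182 − 187.25)² / 187.25 = 0.1472
  oval-rooted: (383 − 374.5)² / 374.5 = 0.1929
  round-rooted: (184 − 187.25)² / 187.25 = 0.0564
χ² = 0.1472 + 0.1929 + 0.0564 = 0.3965 ≈ 0.397
Degrees of freedom = 3 − 1 = 2; critical value at α = 0.05 is 5.991.
Since 0.397 < 5.991, we fail to reject the null hypothesis — the data are consistent with the 1:2:1 ratio.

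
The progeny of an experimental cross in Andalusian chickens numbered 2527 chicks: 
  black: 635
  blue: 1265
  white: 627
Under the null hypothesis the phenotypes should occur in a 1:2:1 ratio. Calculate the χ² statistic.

0.054

Under the 1:2:1 hypothesis (Σ ratio = 4, N = 2527):
  black: 2527 × 1/4 = 631.75
  blue: 2527 × 2/4 = 1263.5
  white: 2527 × 1/4 = 631.75
χ² = Σ (O − E)² / E
  black: (635 − 631.75)² / 631.75 = 0.0167
  blue: (1265 − 1263.5)² / 1263.5 = 0.0018
  white: (627 − 631.75)² / 631.75 = 0.0357
χ² = 0.0167 + 0.0018 + 0.0357 = 0.0542 ≈ 0.054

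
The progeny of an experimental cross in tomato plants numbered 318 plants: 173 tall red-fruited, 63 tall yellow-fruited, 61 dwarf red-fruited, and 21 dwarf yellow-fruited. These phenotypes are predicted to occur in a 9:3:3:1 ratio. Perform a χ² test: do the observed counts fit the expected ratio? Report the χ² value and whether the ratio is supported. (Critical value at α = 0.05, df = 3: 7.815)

0.479; consistent

The 9:3:3:1 ratio has 16 parts, so with N = 318 the expected counts are:
  tall red-fruited: 318 × 9/16 = 178.875
  tall yellow-fruited: 318 × 3/16 = 59.625
  dwarf red-fruited: 318 × 3/16 = 59.625
  dwarf yellow-fruited: 318 × 1/16 = 19.875
χ² = Σ (O − E)² / E
  tall red-fruited: (173 − 178.875)² / 178.875 = 0.1930
  tall yellow-fruited: (63 − 59.625)² / 59.625 = 0.1910
  dwarf red-fruited: (61 − 59.625)² / 59.625 = 0.0317
  dwarf yellow-fruited: (21 − 19.875)² / 19.875 = 0.0637
χ² = 0.1930 + 0.1910 + 0.0317 + 0.0637 = 0.4794 ≈ 0.479
Degrees of freedom = 4 − 1 = 3; critical value at α = 0.05 is 7.815.
Since 0.479 < 7.815, we fail to reject the null hypothesis — the data are consistent with the 9:3:3:1 ratio.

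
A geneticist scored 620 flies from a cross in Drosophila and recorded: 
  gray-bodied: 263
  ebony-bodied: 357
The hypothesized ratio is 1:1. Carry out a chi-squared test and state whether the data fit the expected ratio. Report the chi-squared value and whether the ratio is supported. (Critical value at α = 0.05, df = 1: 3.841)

Total ratio parts = 2. Expected numbers out of 620:
  gray-bodied: 620 × 1/2 = 310
  ebony-bodied: 620 × 1/2 = 310
χ² = Σ (O − E)² / E
  gray-bodied: (263 − 310)² / 310 = 7.1258
  ebony-bodied: (357 − 310)² / 310 = 7.1258
χ² = 7.1258 + 7.1258 = 14.2516 ≈ 14.252
Degrees of freedom = 2 − 1 = 1; critical value at α = 0.05 is 3.841.
Since 14.252 > 3.841, we reject the null hypothesis — the data do not fit the 1:1 ratio.

14.252; not consistent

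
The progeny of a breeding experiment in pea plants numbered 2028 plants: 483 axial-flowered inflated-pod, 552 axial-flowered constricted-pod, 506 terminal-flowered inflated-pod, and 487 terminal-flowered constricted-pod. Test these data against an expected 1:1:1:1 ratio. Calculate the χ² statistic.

The 1:1:1:1 ratio has 4 parts, so with N = 2028 the expected counts are:
  axial-flowered inflated-pod: 2028 × 1/4 = 507
  axial-flowered constricted-pod: 2028 × 1/4 = 507
  terminal-flowered inflated-pod: 2028 × 1/4 = 507
  terminal-flowered constricted-pod: 2028 × 1/4 = 507
χ² = Σ (O − E)² / E
  axial-flowered inflated-pod: (483 − 507)² / 507 = 1.1361
  axial-flowered constricted-pod: (552 − 507)² / 507 = 3.9941
  terminal-flowered inflated-pod: (506 − 507)² / 507 = 0.0020
  terminal-flowered constricted-pod: (487 − 507)² / 507 = 0.7890
χ² = 1.1361 + 3.9941 + 0.0020 + 0.7890 = 5.9212 ≈ 5.921

5.921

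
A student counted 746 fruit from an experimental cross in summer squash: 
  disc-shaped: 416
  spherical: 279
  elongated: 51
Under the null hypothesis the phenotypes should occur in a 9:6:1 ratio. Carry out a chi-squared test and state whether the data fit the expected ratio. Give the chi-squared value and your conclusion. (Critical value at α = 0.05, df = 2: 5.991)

0.444; consistent

Expected counts for N = 746 under a 9:6:1 ratio (total parts = 16):
  disc-shaped: 746 × 9/16 = 419.625
  spherical: 746 × 6/16 = 279.75
  elongated: 746 × 1/16 = 46.625
χ² = Σ (O − E)² / E
  disc-shaped: (416 − 419.625)² / 419.625 = 0.0313
  spherical: (279 − 279.75)² / 279.75 = 0.0020
  elongated: (51 − 46.625)² / 46.625 = 0.4105
χ² = 0.0313 + 0.0020 + 0.4105 = 0.4438 ≈ 0.444
Degrees of freedom = 3 − 1 = 2; critical value at α = 0.05 is 5.991.
Since 0.444 < 5.991, we fail to reject the null hypothesis — the data are consistent with the 9:6:1 ratio.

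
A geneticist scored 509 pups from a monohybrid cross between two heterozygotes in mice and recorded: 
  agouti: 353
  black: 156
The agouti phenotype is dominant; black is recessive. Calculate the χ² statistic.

For a monohybrid cross between heterozygotes with complete dominance, the expected phenotypic ratio is 3:1.
The 3:1 ratio has 4 parts, so with N = 509 the expected counts are:
  agouti: 509 × 3/4 = 381.75
  black: 509 × 1/4 = 127.25
χ² = Σ (O − E)² / E
  agouti: (353 − 381.75)² / 381.75 = 2.1652
  black: (156 − 127.25)² / 127.25 = 6.4956
χ² = 2.1652 + 6.4956 = 8.6608 ≈ 8.661

8.661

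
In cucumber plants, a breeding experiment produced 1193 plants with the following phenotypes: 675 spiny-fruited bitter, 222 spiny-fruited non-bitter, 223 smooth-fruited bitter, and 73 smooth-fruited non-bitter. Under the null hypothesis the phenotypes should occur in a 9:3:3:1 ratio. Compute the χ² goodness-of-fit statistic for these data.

Under the 9:3:3:1 hypothesis (Σ ratio = 16, N = 1193):
  spiny-fruited bitter: 1193 × 9/16 = 671.0625
  spiny-fruited non-bitter: 1193 × 3/16 = 223.6875
  smooth-fruited bitter: 1193 × 3/16 = 223.6875
  smooth-fruited non-bitter: 1193 × 1/16 = 74.5625
χ² = Σ (O − E)² / E
  spiny-fruited bitter: (675 − 671.0625)² / 671.0625 = 0.0231
  spiny-fruited non-bitter: (222 − 223.6875)² / 223.6875 = 0.0127
  smooth-fruited bitter: (223 − 223.6875)² / 223.6875 = 0.0021
  smooth-fruited non-bitter: (73 − 74.5625)² / 74.5625 = 0.0327
χ² = 0.0231 + 0.0127 + 0.0021 + 0.0327 = 0.0706 ≈ 0.071

0.071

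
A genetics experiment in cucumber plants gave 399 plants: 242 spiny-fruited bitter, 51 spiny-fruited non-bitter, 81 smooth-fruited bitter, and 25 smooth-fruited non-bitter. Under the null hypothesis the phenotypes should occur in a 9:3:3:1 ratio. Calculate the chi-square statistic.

9.466

The 9:3:3:1 ratio has 16 parts, so with N = 399 the expected counts are:
  spiny-fruited bitter: 399 × 9/16 = 224.4375
  spiny-fruited non-bitter: 399 × 3/16 = 74.8125
  smooth-fruited bitter: 399 × 3/16 = 74.8125
  smooth-fruited non-bitter: 399 × 1/16 = 24.9375
χ² = Σ (O − E)² / E
  spiny-fruited bitter: (242 − 224.4375)² / 224.4375 = 1.3743
  spiny-fruited non-bitter: (51 − 74.8125)² / 74.8125 = 7.5794
  smooth-fruited bitter: (81 − 74.8125)² / 74.8125 = 0.5117
  smooth-fruited non-bitter: (25 − 24.9375)² / 24.9375 = 0.0002
χ² = 1.3743 + 7.5794 + 0.5117 + 0.0002 = 9.4656 ≈ 9.466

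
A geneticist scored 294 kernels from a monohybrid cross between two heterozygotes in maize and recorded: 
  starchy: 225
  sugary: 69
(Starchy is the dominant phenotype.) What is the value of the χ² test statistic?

0.367

For a monohybrid cross between heterozygotes with complete dominance, the expected phenotypic ratio is 3:1.
Expected counts for N = 294 under a 3:1 ratio (total parts = 4):
  starchy: 294 × 3/4 = 220.5
  sugary: 294 × 1/4 = 73.5
χ² = Σ (O − E)² / E
  starchy: (225 − 220.5)² / 220.5 = 0.0918
  sugary: (69 − 73.5)² / 73.5 = 0.2755
χ² = 0.0918 + 0.2755 = 0.3673 ≈ 0.367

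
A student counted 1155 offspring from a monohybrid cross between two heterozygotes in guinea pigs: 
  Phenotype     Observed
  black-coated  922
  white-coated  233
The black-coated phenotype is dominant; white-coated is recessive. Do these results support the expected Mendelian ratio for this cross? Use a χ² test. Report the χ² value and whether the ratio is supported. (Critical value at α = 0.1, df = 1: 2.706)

For a monohybrid cross between heterozygotes with complete dominance, the expected phenotypic ratio is 3:1.
The 3:1 ratio has 4 parts, so with N = 1155 the expected counts are:
  black-coated: 1155 × 3/4 = 866.25
  white-coated: 1155 × 1/4 = 288.75
χ² = Σ (O − E)² / E
  black-coated: (922 − 866.25)² / 866.25 = 3.5880
  white-coated: (233 − 288.75)² / 288.75 = 10.7639
χ² = 3.5880 + 10.7639 = 14.3519 ≈ 14.352
Degrees of freedom = 2 − 1 = 1; critical value at α = 0.1 is 2.706.
Since 14.352 > 2.706, we reject the null hypothesis — the data do not fit the 3:1 ratio.

14.352; not consistent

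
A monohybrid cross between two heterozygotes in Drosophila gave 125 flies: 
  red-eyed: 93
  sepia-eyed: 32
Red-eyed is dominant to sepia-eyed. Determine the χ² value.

For a monohybrid cross between heterozygotes with complete dominance, the expected phenotypic ratio is 3:1.
Expected counts for N = 125 under a 3:1 ratio (total parts = 4):
  red-eyed: 125 × 3/4 = 93.75
  sepia-eyed: 125 × 1/4 = 31.25
χ² = Σ (O − E)² / E
  red-eyed: (93 − 93.75)² / 93.75 = 0.0060
  sepia-eyed: (32 − 31.25)² / 31.25 = 0.0180
χ² = 0.0060 + 0.0180 = 0.024

0.024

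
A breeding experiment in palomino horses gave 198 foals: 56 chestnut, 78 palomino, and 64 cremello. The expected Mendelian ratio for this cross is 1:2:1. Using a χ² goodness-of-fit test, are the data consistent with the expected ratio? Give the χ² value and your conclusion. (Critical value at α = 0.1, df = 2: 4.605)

Expected counts for N = 198 under a 1:2:1 ratio (total parts = 4):
  chestnut: 198 × 1/4 = 49.5
  palomino: 198 × 2/4 = 99
  cremello: 198 × 1/4 = 49.5
χ² = Σ (O − E)² / E
  chestnut: (56 − 49.5)² / 49.5 = 0.8535
  palomino: (78 − 99)² / 99 = 4.4545
  cremello: (64 − 49.5)² / 49.5 = 4.2475
χ² = 0.8535 + 4.4545 + 4.2475 = 9.5555 ≈ 9.556
Degrees of freedom = 3 − 1 = 2; critical value at α = 0.1 is 4.605.
Since 9.556 > 4.605, we reject the null hypothesis — the data do not fit the 1:2:1 ratio.

9.556; not consistent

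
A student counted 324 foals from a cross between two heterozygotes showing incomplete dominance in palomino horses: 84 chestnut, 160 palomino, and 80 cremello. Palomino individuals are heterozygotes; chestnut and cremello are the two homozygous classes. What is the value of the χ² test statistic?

0.148

With incomplete dominance, a heterozygote × heterozygote cross gives a 1:2:1 phenotypic ratio.
Under the 1:2:1 hypothesis (Σ ratio = 4, N = 324):
  chestnut: 324 × 1/4 = 81
  palomino: 324 × 2/4 = 162
  cremello: 324 × 1/4 = 81
χ² = Σ (O − E)² / E
  chestnut: (84 − 81)² / 81 = 0.1111
  palomino: (160 − 162)² / 162 = 0.0247
  cremello: (80 − 81)² / 81 = 0.0123
χ² = 0.1111 + 0.0247 + 0.0123 = 0.1481 ≈ 0.148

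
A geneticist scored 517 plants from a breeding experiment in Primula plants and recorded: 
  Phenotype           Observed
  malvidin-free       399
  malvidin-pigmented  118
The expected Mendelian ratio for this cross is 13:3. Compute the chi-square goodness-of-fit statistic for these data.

5.633

The 13:3 ratio has 16 parts, so with N = 517 the expected counts are:
  malvidin-free: 517 × 13/16 = 420.0625
  malvidin-pigmented: 517 × 3/16 = 96.9375
χ² = Σ (O − E)² / E
  malvidin-free: (399 − 420.0625)² / 420.0625 = 1.0561
  malvidin-pigmented: (118 − 96.9375)² / 96.9375 = 4.5764
χ² = 1.0561 + 4.5764 = 5.6325 ≈ 5.633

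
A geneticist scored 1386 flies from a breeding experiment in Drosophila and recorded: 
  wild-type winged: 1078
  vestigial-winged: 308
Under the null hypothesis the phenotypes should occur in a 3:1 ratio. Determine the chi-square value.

Under the 3:1 hypothesis (Σ ratio = 4, N = 1386):
  wild-type winged: 1386 × 3/4 = 1039.5
  vestigial-winged: 1386 × 1/4 = 346.5
χ² = Σ (O − E)² / E
  wild-type winged: (1078 − 1039.5)² / 1039.5 = 1.4259
  vestigial-winged: (308 − 346.5)² / 346.5 = 4.2778
χ² = 1.4259 + 4.2778 = 5.7037 ≈ 5.704

5.704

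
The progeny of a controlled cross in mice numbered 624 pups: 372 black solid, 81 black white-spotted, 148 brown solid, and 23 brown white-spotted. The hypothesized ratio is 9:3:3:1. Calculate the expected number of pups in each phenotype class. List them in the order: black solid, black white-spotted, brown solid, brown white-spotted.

351, 117, 117, 39

Total ratio parts = 16. Expected numbers out of 624:
  black solid: 624 × 9/16 = 351
  black white-spotted: 624 × 3/16 = 117
  brown solid: 624 × 3/16 = 117
  brown white-spotted: 624 × 1/16 = 39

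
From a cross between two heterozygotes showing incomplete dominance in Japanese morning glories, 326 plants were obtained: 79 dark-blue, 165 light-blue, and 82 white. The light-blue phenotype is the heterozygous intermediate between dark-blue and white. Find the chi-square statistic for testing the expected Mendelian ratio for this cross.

With incomplete dominance, a heterozygote × heterozygote cross gives a 1:2:1 phenotypic ratio.
Expected counts for N = 326 under a 1:2:1 ratio (total parts = 4):
  dark-blue: 326 × 1/4 = 81.5
  light-blue: 326 × 2/4 = 163
  white: 326 × 1/4 = 81.5
χ² = Σ (O − E)² / E
  dark-blue: (79 − 81.5)² / 81.5 = 0.0767
  light-blue: (165 − 163)² / 163 = 0.0245
  white: (82 − 81.5)² / 81.5 = 0.0031
χ² = 0.0767 + 0.0245 + 0.0031 = 0.1043 ≈ 0.104

0.104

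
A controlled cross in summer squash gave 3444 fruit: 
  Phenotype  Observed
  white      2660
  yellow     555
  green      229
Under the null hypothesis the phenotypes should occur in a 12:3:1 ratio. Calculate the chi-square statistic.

Total ratio parts = 16. Expected numbers out of 3444:
  white: 3444 × 12/16 = 2583
  yellow: 3444 × 3/16 = 645.75
  green: 3444 × 1/16 = 215.25
χ² = Σ (O − E)² / E
  white: (2660 − 2583)² / 2583 = 2.2954
  yellow: (555 − 645.75)² / 645.75 = 12.7535
  green: (229 − 215.25)² / 215.25 = 0.8783
χ² = 2.2954 + 12.7535 + 0.8783 = 15.9272 ≈ 15.927

15.927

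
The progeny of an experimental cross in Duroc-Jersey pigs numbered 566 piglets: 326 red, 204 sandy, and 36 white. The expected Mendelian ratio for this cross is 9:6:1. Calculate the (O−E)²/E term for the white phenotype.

0.011

Total ratio parts = 16. Expected numbers out of 566:
  red: 566 × 9/16 = 318.375
  sandy: 566 × 6/16 = 212.25
  white: 566 × 1/16 = 35.375
Contribution of white: (36 − 35.375)² / 35.375 = 0.0110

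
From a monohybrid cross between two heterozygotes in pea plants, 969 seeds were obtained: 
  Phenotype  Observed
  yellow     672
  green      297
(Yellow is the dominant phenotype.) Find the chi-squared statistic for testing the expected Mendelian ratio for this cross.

16.498

For a monohybrid cross between heterozygotes with complete dominance, the expected phenotypic ratio is 3:1.
Total ratio parts = 4. Expected numbers out of 969:
  yellow: 969 × 3/4 = 726.75
  green: 969 × 1/4 = 242.25
χ² = Σ (O − E)² / E
  yellow: (672 − 726.75)² / 726.75 = 4.1246
  green: (297 − 242.25)² / 242.25 = 12.3738
χ² = 4.1246 + 12.3738 = 16.4984 ≈ 16.498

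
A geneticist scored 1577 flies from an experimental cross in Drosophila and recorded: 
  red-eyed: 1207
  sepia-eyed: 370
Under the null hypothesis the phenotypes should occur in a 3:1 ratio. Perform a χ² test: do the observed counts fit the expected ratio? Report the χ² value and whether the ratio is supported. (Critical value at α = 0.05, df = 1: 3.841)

Total ratio parts = 4. Expected numbers out of 1577:
  red-eyed: 1577 × 3/4 = 1182.75
  sepia-eyed: 1577 × 1/4 = 394.25
χ² = Σ (O − E)² / E
  red-eyed: (1207 − 1182.75)² / 1182.75 = 0.4972
  sepia-eyed: (370 − 394.25)² / 394.25 = 1.4916
χ² = 0.4972 + 1.4916 = 1.9888 ≈ 1.989
Degrees of freedom = 2 − 1 = 1; critical value at α = 0.05 is 3.841.
Since 1.989 < 3.841, we fail to reject the null hypothesis — the data are consistent with the 3:1 ratio.

1.989; consistent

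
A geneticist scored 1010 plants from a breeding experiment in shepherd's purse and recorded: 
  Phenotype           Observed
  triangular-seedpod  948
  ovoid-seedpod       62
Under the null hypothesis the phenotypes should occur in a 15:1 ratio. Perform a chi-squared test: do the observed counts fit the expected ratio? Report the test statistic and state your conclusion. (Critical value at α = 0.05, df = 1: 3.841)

Total ratio parts = 16. Expected numbers out of 1010:
  triangular-seedpod: 1010 × 15/16 = 946.875
  ovoid-seedpod: 1010 × 1/16 = 63.125
χ² = Σ (O − E)² / E
  triangular-seedpod: (948 − 946.875)² / 946.875 = 0.0013
  ovoid-seedpod: (62 − 63.125)² / 63.125 = 0.0200
χ² = 0.0013 + 0.0200 = 0.0213 ≈ 0.021
Degrees of freedom = 2 − 1 = 1; critical value at α = 0.05 is 3.841.
Since 0.021 < 3.841, we fail to reject the null hypothesis — the data are consistent with the 15:1 ratio.

0.021; consistent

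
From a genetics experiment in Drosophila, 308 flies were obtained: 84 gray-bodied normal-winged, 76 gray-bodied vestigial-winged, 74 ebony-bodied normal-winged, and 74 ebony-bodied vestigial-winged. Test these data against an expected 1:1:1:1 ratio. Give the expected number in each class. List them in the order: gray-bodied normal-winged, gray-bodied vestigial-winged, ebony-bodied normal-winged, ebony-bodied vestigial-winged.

77, 77, 77, 77

Under the 1:1:1:1 hypothesis (Σ ratio = 4, N = 308):
  gray-bodied normal-winged: 308 × 1/4 = 77
  gray-bodied vestigial-winged: 308 × 1/4 = 77
  ebony-bodied normal-winged: 308 × 1/4 = 77
  ebony-bodied vestigial-winged: 308 × 1/4 = 77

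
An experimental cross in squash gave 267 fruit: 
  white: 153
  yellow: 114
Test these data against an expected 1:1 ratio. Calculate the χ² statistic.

Expected counts for N = 267 under a 1:1 ratio (total parts = 2):
  white: 267 × 1/2 = 133.5
  yellow: 267 × 1/2 = 133.5
χ² = Σ (O − E)² / E
  white: (153 − 133.5)² / 133.5 = 2.8483
  yellow: (114 − 133.5)² / 133.5 = 2.8483
χ² = 2.8483 + 2.8483 = 5.6966 ≈ 5.697

5.697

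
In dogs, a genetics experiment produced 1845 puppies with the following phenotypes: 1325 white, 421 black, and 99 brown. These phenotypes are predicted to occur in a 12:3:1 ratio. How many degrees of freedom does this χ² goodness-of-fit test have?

A goodness-of-fit test with 3 phenotype classes has df = 3 − 1 = 2.

2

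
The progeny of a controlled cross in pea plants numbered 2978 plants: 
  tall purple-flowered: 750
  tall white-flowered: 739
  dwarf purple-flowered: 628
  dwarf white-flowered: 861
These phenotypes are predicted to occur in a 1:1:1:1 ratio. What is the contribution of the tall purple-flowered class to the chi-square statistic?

0.041

The 1:1:1:1 ratio has 4 parts, so with N = 2978 the expected counts are:
  tall purple-flowered: 2978 × 1/4 = 744.5
  tall white-flowered: 2978 × 1/4 = 744.5
  dwarf purple-flowered: 2978 × 1/4 = 744.5
  dwarf white-flowered: 2978 × 1/4 = 744.5
Contribution of tall purple-flowered: (750 − 744.5)² / 744.5 = 0.0406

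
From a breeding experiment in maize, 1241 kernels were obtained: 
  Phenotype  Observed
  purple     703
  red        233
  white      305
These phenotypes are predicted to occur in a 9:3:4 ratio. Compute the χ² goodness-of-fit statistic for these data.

0.124

The 9:3:4 ratio has 16 parts, so with N = 1241 the expected counts are:
  purple: 1241 × 9/16 = 698.0625
  red: 1241 × 3/16 = 232.6875
  white: 1241 × 4/16 = 310.25
χ² = Σ (O − E)² / E
  purple: (703 − 698.0625)² / 698.0625 = 0.0349
  red: (233 − 232.6875)² / 232.6875 = 0.0004
  white: (305 − 310.25)² / 310.25 = 0.0888
χ² = 0.0349 + 0.0004 + 0.0888 = 0.1241 ≈ 0.124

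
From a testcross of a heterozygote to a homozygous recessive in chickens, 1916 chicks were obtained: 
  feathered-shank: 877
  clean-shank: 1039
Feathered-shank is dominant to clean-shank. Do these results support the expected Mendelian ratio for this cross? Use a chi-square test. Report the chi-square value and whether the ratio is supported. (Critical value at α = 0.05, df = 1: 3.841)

13.697; not consistent

A testcross of a heterozygote (Aa × aa) gives a 1:1 phenotypic ratio.
The 1:1 ratio has 2 parts, so with N = 1916 the expected counts are:
  feathered-shank: 1916 × 1/2 = 958
  clean-shank: 1916 × 1/2 = 958
χ² = Σ (O − E)² / E
  feathered-shank: (877 − 958)² / 958 = 6.8486
  clean-shank: (1039 − 958)² / 958 = 6.8486
χ² = 6.8486 + 6.8486 = 13.6972 ≈ 13.697
Degrees of freedom = 2 − 1 = 1; critical value at α = 0.05 is 3.841.
Since 13.697 > 3.841, we reject the null hypothesis — the data do not fit the 1:1 ratio.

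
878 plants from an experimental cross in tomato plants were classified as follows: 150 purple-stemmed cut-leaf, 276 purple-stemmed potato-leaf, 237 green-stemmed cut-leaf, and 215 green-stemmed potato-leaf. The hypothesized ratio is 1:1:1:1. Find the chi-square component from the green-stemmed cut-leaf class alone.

1.395

Expected counts for N = 878 under a 1:1:1:1 ratio (total parts = 4):
  purple-stemmed cut-leaf: 878 × 1/4 = 219.5
  purple-stemmed potato-leaf: 878 × 1/4 = 219.5
  green-stemmed cut-leaf: 878 × 1/4 = 219.5
  green-stemmed potato-leaf: 878 × 1/4 = 219.5
Contribution of green-stemmed cut-leaf: (237 − 219.5)² / 219.5 = 1.3952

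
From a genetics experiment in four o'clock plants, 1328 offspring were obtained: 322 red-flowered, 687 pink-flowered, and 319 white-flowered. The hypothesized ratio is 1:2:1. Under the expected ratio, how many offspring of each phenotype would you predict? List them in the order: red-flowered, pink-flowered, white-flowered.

332, 664, 332

Under the 1:2:1 hypothesis (Σ ratio = 4, N = 1328):
  red-flowered: 1328 × 1/4 = 332
  pink-flowered: 1328 × 2/4 = 664
  white-flowered: 1328 × 1/4 = 332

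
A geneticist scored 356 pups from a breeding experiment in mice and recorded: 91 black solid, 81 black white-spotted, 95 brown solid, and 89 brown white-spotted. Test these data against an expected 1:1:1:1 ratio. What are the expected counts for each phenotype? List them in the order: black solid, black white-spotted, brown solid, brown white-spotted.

89, 89, 89, 89

The 1:1:1:1 ratio has 4 parts, so with N = 356 the expected counts are:
  black solid: 356 × 1/4 = 89
  black white-spotted: 356 × 1/4 = 89
  brown solid: 356 × 1/4 = 89
  brown white-spotted: 356 × 1/4 = 89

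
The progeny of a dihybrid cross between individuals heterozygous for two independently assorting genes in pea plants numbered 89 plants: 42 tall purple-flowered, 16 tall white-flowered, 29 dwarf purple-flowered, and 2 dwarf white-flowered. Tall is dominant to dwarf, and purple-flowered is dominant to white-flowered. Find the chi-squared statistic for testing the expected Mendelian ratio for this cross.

A dihybrid F₂ with independent assortment and complete dominance at both loci gives a 9:3:3:1 phenotypic ratio.
The 9:3:3:1 ratio has 16 parts, so with N = 89 the expected counts are:
  tall purple-flowered: 89 × 9/16 = 50.0625
  tall white-flowered: 89 × 3/16 = 16.6875
  dwarf purple-flowered: 89 × 3/16 = 16.6875
  dwarf white-flowered: 89 × 1/16 = 5.5625
χ² = Σ (O − E)² / E
  tall purple-flowered: (42 − 50.0625)² / 50.0625 = 1.2985
  tall white-flowered: (16 − 16.6875)² / 16.6875 = 0.0283
  dwarf purple-flowered: (29 − 16.6875)² / 16.6875 = 9.0845
  dwarf white-flowered: (2 − 5.5625)² / 5.5625 = 2.2816
χ² = 1.2985 + 0.0283 + 9.0845 + 2.2816 = 12.6929 ≈ 12.693

12.693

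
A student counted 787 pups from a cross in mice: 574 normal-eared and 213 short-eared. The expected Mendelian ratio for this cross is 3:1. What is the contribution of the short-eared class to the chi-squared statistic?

1.342

The 3:1 ratio has 4 parts, so with N = 787 the expected counts are:
  normal-eared: 787 × 3/4 = 590.25
  short-eared: 787 × 1/4 = 196.75
Contribution of short-eared: (213 − 196.75)² / 196.75 = 1.3421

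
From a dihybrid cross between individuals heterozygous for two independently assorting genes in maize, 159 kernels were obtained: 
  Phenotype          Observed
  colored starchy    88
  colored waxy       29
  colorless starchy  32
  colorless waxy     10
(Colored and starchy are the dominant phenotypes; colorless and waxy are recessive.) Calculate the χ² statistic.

0.206

A dihybrid F₂ with independent assortment and complete dominance at both loci gives a 9:3:3:1 phenotypic ratio.
Total ratio parts = 16. Expected numbers out of 159:
  colored starchy: 159 × 9/16 = 89.4375
  colored waxy: 159 × 3/16 = 29.8125
  colorless starchy: 159 × 3/16 = 29.8125
  colorless waxy: 159 × 1/16 = 9.9375
χ² = Σ (O − E)² / E
  colored starchy: (88 − 89.4375)² / 89.4375 = 0.0231
  colored waxy: (29 − 29.8125)² / 29.8125 = 0.0221
  colorless starchy: (32 − 29.8125)² / 29.8125 = 0.1605
  colorless waxy: (10 − 9.9375)² / 9.9375 = 0.0004
χ² = 0.0231 + 0.0221 + 0.1605 + 0.0004 = 0.2061 ≈ 0.206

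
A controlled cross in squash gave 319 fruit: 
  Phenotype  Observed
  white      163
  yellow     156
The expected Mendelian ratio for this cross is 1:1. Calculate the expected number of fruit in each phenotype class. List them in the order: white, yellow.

159.5, 159.5

Under the 1:1 hypothesis (Σ ratio = 2, N = 319):
  white: 319 × 1/2 = 159.5
  yellow: 319 × 1/2 = 159.5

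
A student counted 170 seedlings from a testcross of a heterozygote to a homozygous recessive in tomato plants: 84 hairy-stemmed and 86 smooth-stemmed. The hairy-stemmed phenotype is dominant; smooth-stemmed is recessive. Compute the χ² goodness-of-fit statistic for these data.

0.024

A testcross of a heterozygote (Aa × aa) gives a 1:1 phenotypic ratio.
The 1:1 ratio has 2 parts, so with N = 170 the expected counts are:
  hairy-stemmed: 170 × 1/2 = 85
  smooth-stemmed: 170 × 1/2 = 85
χ² = Σ (O − E)² / E
  hairy-stemmed: (84 − 85)² / 85 = 0.0118
  smooth-stemmed: (86 − 85)² / 85 = 0.0118
χ² = 0.0118 + 0.0118 = 0.0236 ≈ 0.024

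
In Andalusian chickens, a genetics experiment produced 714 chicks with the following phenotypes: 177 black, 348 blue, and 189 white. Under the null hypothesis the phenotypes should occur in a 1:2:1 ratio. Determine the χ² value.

The 1:2:1 ratio has 4 parts, so with N = 714 the expected counts are:
  black: 714 × 1/4 = 178.5
  blue: 714 × 2/4 = 357
  white: 714 × 1/4 = 178.5
χ² = Σ (O − E)² / E
  black: (177 − 178.5)² / 178.5 = 0.0126
  blue: (348 − 357)² / 357 = 0.2269
  white: (189 − 178.5)² / 178.5 = 0.6176
χ² = 0.0126 + 0.2269 + 0.6176 = 0.8571 ≈ 0.857

0.857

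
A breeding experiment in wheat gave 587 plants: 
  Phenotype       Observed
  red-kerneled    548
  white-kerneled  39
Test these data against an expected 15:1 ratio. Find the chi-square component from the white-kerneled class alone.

0.146

The 15:1 ratio has 16 parts, so with N = 587 the expected counts are:
  red-kerneled: 587 × 15/16 = 550.3125
  white-kerneled: 587 × 1/16 = 36.6875
Contribution of white-kerneled: (39 − 36.6875)² / 36.6875 = 0.1458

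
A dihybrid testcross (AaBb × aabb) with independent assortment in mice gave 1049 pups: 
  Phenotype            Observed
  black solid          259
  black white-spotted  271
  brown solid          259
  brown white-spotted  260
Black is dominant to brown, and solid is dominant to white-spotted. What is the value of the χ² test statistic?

A dihybrid testcross with independent assortment gives a 1:1:1:1 ratio.
Total ratio parts = 4. Expected numbers out of 1049:
  black solid: 1049 × 1/4 = 262.25
  black white-spotted: 1049 × 1/4 = 262.25
  brown solid: 1049 × 1/4 = 262.25
  brown white-spotted: 1049 × 1/4 = 262.25
χ² = Σ (O − E)² / E
  black solid: (259 − 262.25)² / 262.25 = 0.0403
  black white-spotted: (271 − 262.25)² / 262.25 = 0.2919
  brown solid: (259 − 262.25)² / 262.25 = 0.0403
  brown white-spotted: (260 − 262.25)² / 262.25 = 0.0193
χ² = 0.0403 + 0.2919 + 0.0403 + 0.0193 = 0.3918 ≈ 0.392

0.392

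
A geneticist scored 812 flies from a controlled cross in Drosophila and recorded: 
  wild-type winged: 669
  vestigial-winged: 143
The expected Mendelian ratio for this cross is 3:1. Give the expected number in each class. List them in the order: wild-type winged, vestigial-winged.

Total ratio parts = 4. Expected numbers out of 812:
  wild-type winged: 812 × 3/4 = 609
  vestigial-winged: 812 × 1/4 = 203

609, 203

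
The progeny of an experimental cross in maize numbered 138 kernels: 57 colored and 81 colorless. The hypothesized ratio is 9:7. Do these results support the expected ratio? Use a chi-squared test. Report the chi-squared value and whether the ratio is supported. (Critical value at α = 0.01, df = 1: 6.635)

Expected counts for N = 138 under a 9:7 ratio (total parts = 16):
  colored: 138 × 9/16 = 77.625
  colorless: 138 × 7/16 = 60.375
χ² = Σ (O − E)² / E
  colored: (57 − 77.625)² / 77.625 = 5.4801
  colorless: (81 − 60.375)² / 60.375 = 7.0458
χ² = 5.4801 + 7.0458 = 12.5259 ≈ 12.526
Degrees of freedom = 2 − 1 = 1; critical value at α = 0.01 is 6.635.
Since 12.526 > 6.635, we reject the null hypothesis — the data do not fit the 9:7 ratio.

12.526; not consistent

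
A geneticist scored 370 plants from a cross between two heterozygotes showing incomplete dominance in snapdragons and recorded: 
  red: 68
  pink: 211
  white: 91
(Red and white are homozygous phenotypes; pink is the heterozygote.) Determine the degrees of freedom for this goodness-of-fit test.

With incomplete dominance, a heterozygote × heterozygote cross gives a 1:2:1 phenotypic ratio.
A goodness-of-fit test with 3 phenotype classes has df = 3 − 1 = 2.

2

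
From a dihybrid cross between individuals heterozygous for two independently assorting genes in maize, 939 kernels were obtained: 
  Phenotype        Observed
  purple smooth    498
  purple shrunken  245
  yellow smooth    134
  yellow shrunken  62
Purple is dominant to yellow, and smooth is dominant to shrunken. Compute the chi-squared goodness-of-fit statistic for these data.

38.954

A dihybrid F₂ with independent assortment and complete dominance at both loci gives a 9:3:3:1 phenotypic ratio.
The 9:3:3:1 ratio has 16 parts, so with N = 939 the expected counts are:
  purple smooth: 939 × 9/16 = 528.1875
  purple shrunken: 939 × 3/16 = 176.0625
  yellow smooth: 939 × 3/16 = 176.0625
  yellow shrunken: 939 × 1/16 = 58.6875
χ² = Σ (O − E)² / E
  purple smooth: (498 − 528.1875)² / 528.1875 = 1.7253
  purple shrunken: (245 − 176.0625)² / 176.0625 = 26.9926
  yellow smooth: (134 − 176.0625)² / 176.0625 = 10.0490
  yellow shrunken: (62 − 58.6875)² / 58.6875 = 0.1870
χ² = 1.7253 + 26.9926 + 10.0490 + 0.1870 = 38.9539 ≈ 38.954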